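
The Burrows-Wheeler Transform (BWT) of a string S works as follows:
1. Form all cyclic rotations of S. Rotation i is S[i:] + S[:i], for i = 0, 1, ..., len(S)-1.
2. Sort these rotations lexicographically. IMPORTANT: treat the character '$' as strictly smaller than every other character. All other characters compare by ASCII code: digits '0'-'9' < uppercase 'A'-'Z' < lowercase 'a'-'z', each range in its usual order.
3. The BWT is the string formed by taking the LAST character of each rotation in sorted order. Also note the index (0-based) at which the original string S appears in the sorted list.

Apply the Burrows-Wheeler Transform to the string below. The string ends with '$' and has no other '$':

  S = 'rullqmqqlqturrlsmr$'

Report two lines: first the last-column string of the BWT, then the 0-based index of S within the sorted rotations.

All 19 rotations (rotation i = S[i:]+S[:i]):
  rot[0] = rullqmqqlqturrlsmr$
  rot[1] = ullqmqqlqturrlsmr$r
  rot[2] = llqmqqlqturrlsmr$ru
  rot[3] = lqmqqlqturrlsmr$rul
  rot[4] = qmqqlqturrlsmr$rull
  rot[5] = mqqlqturrlsmr$rullq
  rot[6] = qqlqturrlsmr$rullqm
  rot[7] = qlqturrlsmr$rullqmq
  rot[8] = lqturrlsmr$rullqmqq
  rot[9] = qturrlsmr$rullqmqql
  rot[10] = turrlsmr$rullqmqqlq
  rot[11] = urrlsmr$rullqmqqlqt
  rot[12] = rrlsmr$rullqmqqlqtu
  rot[13] = rlsmr$rullqmqqlqtur
  rot[14] = lsmr$rullqmqqlqturr
  rot[15] = smr$rullqmqqlqturrl
  rot[16] = mr$rullqmqqlqturrls
  rot[17] = r$rullqmqqlqturrlsm
  rot[18] = $rullqmqqlqturrlsmr
Sorted (with $ < everything):
  sorted[0] = $rullqmqqlqturrlsmr  (last char: 'r')
  sorted[1] = llqmqqlqturrlsmr$ru  (last char: 'u')
  sorted[2] = lqmqqlqturrlsmr$rul  (last char: 'l')
  sorted[3] = lqturrlsmr$rullqmqq  (last char: 'q')
  sorted[4] = lsmr$rullqmqqlqturr  (last char: 'r')
  sorted[5] = mqqlqturrlsmr$rullq  (last char: 'q')
  sorted[6] = mr$rullqmqqlqturrls  (last char: 's')
  sorted[7] = qlqturrlsmr$rullqmq  (last char: 'q')
  sorted[8] = qmqqlqturrlsmr$rull  (last char: 'l')
  sorted[9] = qqlqturrlsmr$rullqm  (last char: 'm')
  sorted[10] = qturrlsmr$rullqmqql  (last char: 'l')
  sorted[11] = r$rullqmqqlqturrlsm  (last char: 'm')
  sorted[12] = rlsmr$rullqmqqlqtur  (last char: 'r')
  sorted[13] = rrlsmr$rullqmqqlqtu  (last char: 'u')
  sorted[14] = rullqmqqlqturrlsmr$  (last char: '$')
  sorted[15] = smr$rullqmqqlqturrl  (last char: 'l')
  sorted[16] = turrlsmr$rullqmqqlq  (last char: 'q')
  sorted[17] = ullqmqqlqturrlsmr$r  (last char: 'r')
  sorted[18] = urrlsmr$rullqmqqlqt  (last char: 't')
Last column: rulqrqsqlmlmru$lqrt
Original string S is at sorted index 14

Answer: rulqrqsqlmlmru$lqrt
14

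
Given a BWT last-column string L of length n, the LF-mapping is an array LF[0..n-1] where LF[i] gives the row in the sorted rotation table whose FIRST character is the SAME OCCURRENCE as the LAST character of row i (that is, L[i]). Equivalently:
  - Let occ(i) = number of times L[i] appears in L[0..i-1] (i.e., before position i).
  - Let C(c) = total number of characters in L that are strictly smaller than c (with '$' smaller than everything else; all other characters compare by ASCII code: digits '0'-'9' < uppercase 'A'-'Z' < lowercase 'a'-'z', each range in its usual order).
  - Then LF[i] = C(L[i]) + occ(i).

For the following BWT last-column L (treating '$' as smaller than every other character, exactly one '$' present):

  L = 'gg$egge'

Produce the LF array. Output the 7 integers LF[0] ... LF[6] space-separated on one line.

Char counts: '$':1, 'e':2, 'g':4
C (first-col start): C('$')=0, C('e')=1, C('g')=3
L[0]='g': occ=0, LF[0]=C('g')+0=3+0=3
L[1]='g': occ=1, LF[1]=C('g')+1=3+1=4
L[2]='$': occ=0, LF[2]=C('$')+0=0+0=0
L[3]='e': occ=0, LF[3]=C('e')+0=1+0=1
L[4]='g': occ=2, LF[4]=C('g')+2=3+2=5
L[5]='g': occ=3, LF[5]=C('g')+3=3+3=6
L[6]='e': occ=1, LF[6]=C('e')+1=1+1=2

Answer: 3 4 0 1 5 6 2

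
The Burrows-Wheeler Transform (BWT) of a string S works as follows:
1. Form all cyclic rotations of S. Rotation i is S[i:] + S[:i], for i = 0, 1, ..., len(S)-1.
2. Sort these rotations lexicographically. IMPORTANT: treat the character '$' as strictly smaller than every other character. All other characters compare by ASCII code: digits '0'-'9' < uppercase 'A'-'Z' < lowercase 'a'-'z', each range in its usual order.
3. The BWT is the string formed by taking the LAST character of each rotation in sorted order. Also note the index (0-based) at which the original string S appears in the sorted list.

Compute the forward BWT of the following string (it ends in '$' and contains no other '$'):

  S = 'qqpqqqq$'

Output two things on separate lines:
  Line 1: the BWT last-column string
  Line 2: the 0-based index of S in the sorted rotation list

All 8 rotations (rotation i = S[i:]+S[:i]):
  rot[0] = qqpqqqq$
  rot[1] = qpqqqq$q
  rot[2] = pqqqq$qq
  rot[3] = qqqq$qqp
  rot[4] = qqq$qqpq
  rot[5] = qq$qqpqq
  rot[6] = q$qqpqqq
  rot[7] = $qqpqqqq
Sorted (with $ < everything):
  sorted[0] = $qqpqqqq  (last char: 'q')
  sorted[1] = pqqqq$qq  (last char: 'q')
  sorted[2] = q$qqpqqq  (last char: 'q')
  sorted[3] = qpqqqq$q  (last char: 'q')
  sorted[4] = qq$qqpqq  (last char: 'q')
  sorted[5] = qqpqqqq$  (last char: '$')
  sorted[6] = qqq$qqpq  (last char: 'q')
  sorted[7] = qqqq$qqp  (last char: 'p')
Last column: qqqqq$qp
Original string S is at sorted index 5

Answer: qqqqq$qp
5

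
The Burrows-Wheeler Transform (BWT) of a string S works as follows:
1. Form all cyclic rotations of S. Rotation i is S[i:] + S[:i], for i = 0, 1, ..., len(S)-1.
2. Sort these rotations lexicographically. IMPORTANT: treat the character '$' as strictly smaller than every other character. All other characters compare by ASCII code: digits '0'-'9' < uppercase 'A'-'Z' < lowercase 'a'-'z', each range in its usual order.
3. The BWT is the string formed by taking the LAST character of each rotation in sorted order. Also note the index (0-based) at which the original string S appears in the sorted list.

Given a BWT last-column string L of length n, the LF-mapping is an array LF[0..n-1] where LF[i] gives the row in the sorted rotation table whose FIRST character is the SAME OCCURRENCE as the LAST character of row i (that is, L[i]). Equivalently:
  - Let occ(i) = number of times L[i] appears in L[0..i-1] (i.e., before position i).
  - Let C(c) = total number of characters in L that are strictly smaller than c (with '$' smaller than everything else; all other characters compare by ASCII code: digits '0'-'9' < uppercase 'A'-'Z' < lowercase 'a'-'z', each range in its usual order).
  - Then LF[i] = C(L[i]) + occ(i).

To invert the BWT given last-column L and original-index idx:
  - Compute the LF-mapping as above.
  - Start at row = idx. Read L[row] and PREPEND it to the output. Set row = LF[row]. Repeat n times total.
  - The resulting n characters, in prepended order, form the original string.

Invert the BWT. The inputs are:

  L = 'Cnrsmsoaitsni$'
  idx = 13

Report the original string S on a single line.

LF mapping: 1 6 9 10 5 11 8 2 3 13 12 7 4 0
Walk LF starting at row 13, prepending L[row]:
  step 1: row=13, L[13]='$', prepend. Next row=LF[13]=0
  step 2: row=0, L[0]='C', prepend. Next row=LF[0]=1
  step 3: row=1, L[1]='n', prepend. Next row=LF[1]=6
  step 4: row=6, L[6]='o', prepend. Next row=LF[6]=8
  step 5: row=8, L[8]='i', prepend. Next row=LF[8]=3
  step 6: row=3, L[3]='s', prepend. Next row=LF[3]=10
  step 7: row=10, L[10]='s', prepend. Next row=LF[10]=12
  step 8: row=12, L[12]='i', prepend. Next row=LF[12]=4
  step 9: row=4, L[4]='m', prepend. Next row=LF[4]=5
  step 10: row=5, L[5]='s', prepend. Next row=LF[5]=11
  step 11: row=11, L[11]='n', prepend. Next row=LF[11]=7
  step 12: row=7, L[7]='a', prepend. Next row=LF[7]=2
  step 13: row=2, L[2]='r', prepend. Next row=LF[2]=9
  step 14: row=9, L[9]='t', prepend. Next row=LF[9]=13
Reversed output: transmissionC$

Answer: transmissionC$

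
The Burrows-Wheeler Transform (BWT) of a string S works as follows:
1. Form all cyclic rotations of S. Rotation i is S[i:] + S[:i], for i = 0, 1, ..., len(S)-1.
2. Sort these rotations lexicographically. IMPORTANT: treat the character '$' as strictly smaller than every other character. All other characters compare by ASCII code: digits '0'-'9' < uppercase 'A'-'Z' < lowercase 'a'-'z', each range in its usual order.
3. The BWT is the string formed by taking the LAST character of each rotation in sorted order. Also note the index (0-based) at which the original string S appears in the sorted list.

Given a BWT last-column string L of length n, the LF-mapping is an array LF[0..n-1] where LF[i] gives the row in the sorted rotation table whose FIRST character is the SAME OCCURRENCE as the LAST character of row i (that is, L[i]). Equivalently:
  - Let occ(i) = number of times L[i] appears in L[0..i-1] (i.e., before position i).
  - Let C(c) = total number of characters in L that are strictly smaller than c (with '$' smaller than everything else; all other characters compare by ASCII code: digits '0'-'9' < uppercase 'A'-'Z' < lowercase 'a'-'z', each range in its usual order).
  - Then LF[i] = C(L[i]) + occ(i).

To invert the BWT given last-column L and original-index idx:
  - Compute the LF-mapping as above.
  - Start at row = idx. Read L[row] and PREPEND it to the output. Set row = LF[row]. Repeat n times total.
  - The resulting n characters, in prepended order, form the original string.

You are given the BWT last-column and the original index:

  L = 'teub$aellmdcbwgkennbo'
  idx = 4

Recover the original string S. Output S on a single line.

LF mapping: 18 7 19 2 0 1 8 12 13 14 6 5 3 20 10 11 9 15 16 4 17
Walk LF starting at row 4, prepending L[row]:
  step 1: row=4, L[4]='$', prepend. Next row=LF[4]=0
  step 2: row=0, L[0]='t', prepend. Next row=LF[0]=18
  step 3: row=18, L[18]='n', prepend. Next row=LF[18]=16
  step 4: row=16, L[16]='e', prepend. Next row=LF[16]=9
  step 5: row=9, L[9]='m', prepend. Next row=LF[9]=14
  step 6: row=14, L[14]='g', prepend. Next row=LF[14]=10
  step 7: row=10, L[10]='d', prepend. Next row=LF[10]=6
  step 8: row=6, L[6]='e', prepend. Next row=LF[6]=8
  step 9: row=8, L[8]='l', prepend. Next row=LF[8]=13
  step 10: row=13, L[13]='w', prepend. Next row=LF[13]=20
  step 11: row=20, L[20]='o', prepend. Next row=LF[20]=17
  step 12: row=17, L[17]='n', prepend. Next row=LF[17]=15
  step 13: row=15, L[15]='k', prepend. Next row=LF[15]=11
  step 14: row=11, L[11]='c', prepend. Next row=LF[11]=5
  step 15: row=5, L[5]='a', prepend. Next row=LF[5]=1
  step 16: row=1, L[1]='e', prepend. Next row=LF[1]=7
  step 17: row=7, L[7]='l', prepend. Next row=LF[7]=12
  step 18: row=12, L[12]='b', prepend. Next row=LF[12]=3
  step 19: row=3, L[3]='b', prepend. Next row=LF[3]=2
  step 20: row=2, L[2]='u', prepend. Next row=LF[2]=19
  step 21: row=19, L[19]='b', prepend. Next row=LF[19]=4
Reversed output: bubbleacknowledgment$

Answer: bubbleacknowledgment$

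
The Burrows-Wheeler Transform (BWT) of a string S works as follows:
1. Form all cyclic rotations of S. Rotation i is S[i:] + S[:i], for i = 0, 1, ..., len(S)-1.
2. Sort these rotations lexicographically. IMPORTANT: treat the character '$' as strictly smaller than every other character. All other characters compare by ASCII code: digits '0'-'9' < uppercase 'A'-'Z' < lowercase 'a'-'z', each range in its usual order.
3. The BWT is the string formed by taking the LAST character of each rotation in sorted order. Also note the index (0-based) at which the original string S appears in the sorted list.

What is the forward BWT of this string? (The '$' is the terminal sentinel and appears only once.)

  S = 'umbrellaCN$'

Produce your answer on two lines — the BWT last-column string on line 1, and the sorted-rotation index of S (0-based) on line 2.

Answer: NaClmrleub$
10

Derivation:
All 11 rotations (rotation i = S[i:]+S[:i]):
  rot[0] = umbrellaCN$
  rot[1] = mbrellaCN$u
  rot[2] = brellaCN$um
  rot[3] = rellaCN$umb
  rot[4] = ellaCN$umbr
  rot[5] = llaCN$umbre
  rot[6] = laCN$umbrel
  rot[7] = aCN$umbrell
  rot[8] = CN$umbrella
  rot[9] = N$umbrellaC
  rot[10] = $umbrellaCN
Sorted (with $ < everything):
  sorted[0] = $umbrellaCN  (last char: 'N')
  sorted[1] = CN$umbrella  (last char: 'a')
  sorted[2] = N$umbrellaC  (last char: 'C')
  sorted[3] = aCN$umbrell  (last char: 'l')
  sorted[4] = brellaCN$um  (last char: 'm')
  sorted[5] = ellaCN$umbr  (last char: 'r')
  sorted[6] = laCN$umbrel  (last char: 'l')
  sorted[7] = llaCN$umbre  (last char: 'e')
  sorted[8] = mbrellaCN$u  (last char: 'u')
  sorted[9] = rellaCN$umb  (last char: 'b')
  sorted[10] = umbrellaCN$  (last char: '$')
Last column: NaClmrleub$
Original string S is at sorted index 10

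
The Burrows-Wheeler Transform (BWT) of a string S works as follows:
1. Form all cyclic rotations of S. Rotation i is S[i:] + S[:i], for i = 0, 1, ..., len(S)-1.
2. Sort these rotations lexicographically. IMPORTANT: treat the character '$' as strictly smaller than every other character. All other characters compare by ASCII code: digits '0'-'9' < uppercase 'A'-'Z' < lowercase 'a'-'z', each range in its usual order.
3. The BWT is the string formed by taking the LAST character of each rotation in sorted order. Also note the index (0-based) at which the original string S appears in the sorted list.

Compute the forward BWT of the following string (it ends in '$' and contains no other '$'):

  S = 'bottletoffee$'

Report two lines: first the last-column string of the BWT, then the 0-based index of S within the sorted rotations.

All 13 rotations (rotation i = S[i:]+S[:i]):
  rot[0] = bottletoffee$
  rot[1] = ottletoffee$b
  rot[2] = ttletoffee$bo
  rot[3] = tletoffee$bot
  rot[4] = letoffee$bott
  rot[5] = etoffee$bottl
  rot[6] = toffee$bottle
  rot[7] = offee$bottlet
  rot[8] = ffee$bottleto
  rot[9] = fee$bottletof
  rot[10] = ee$bottletoff
  rot[11] = e$bottletoffe
  rot[12] = $bottletoffee
Sorted (with $ < everything):
  sorted[0] = $bottletoffee  (last char: 'e')
  sorted[1] = bottletoffee$  (last char: '$')
  sorted[2] = e$bottletoffe  (last char: 'e')
  sorted[3] = ee$bottletoff  (last char: 'f')
  sorted[4] = etoffee$bottl  (last char: 'l')
  sorted[5] = fee$bottletof  (last char: 'f')
  sorted[6] = ffee$bottleto  (last char: 'o')
  sorted[7] = letoffee$bott  (last char: 't')
  sorted[8] = offee$bottlet  (last char: 't')
  sorted[9] = ottletoffee$b  (last char: 'b')
  sorted[10] = tletoffee$bot  (last char: 't')
  sorted[11] = toffee$bottle  (last char: 'e')
  sorted[12] = ttletoffee$bo  (last char: 'o')
Last column: e$eflfottbteo
Original string S is at sorted index 1

Answer: e$eflfottbteo
1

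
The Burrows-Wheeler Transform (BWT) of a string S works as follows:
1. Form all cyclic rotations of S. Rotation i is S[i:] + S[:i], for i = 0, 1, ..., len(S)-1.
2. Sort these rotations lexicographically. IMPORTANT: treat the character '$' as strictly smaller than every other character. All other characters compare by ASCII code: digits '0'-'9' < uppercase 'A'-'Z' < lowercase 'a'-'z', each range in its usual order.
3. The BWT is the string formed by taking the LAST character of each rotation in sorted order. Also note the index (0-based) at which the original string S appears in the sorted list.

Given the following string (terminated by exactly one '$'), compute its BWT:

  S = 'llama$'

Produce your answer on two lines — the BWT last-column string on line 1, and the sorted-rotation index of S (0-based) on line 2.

Answer: amll$a
4

Derivation:
All 6 rotations (rotation i = S[i:]+S[:i]):
  rot[0] = llama$
  rot[1] = lama$l
  rot[2] = ama$ll
  rot[3] = ma$lla
  rot[4] = a$llam
  rot[5] = $llama
Sorted (with $ < everything):
  sorted[0] = $llama  (last char: 'a')
  sorted[1] = a$llam  (last char: 'm')
  sorted[2] = ama$ll  (last char: 'l')
  sorted[3] = lama$l  (last char: 'l')
  sorted[4] = llama$  (last char: '$')
  sorted[5] = ma$lla  (last char: 'a')
Last column: amll$a
Original string S is at sorted index 4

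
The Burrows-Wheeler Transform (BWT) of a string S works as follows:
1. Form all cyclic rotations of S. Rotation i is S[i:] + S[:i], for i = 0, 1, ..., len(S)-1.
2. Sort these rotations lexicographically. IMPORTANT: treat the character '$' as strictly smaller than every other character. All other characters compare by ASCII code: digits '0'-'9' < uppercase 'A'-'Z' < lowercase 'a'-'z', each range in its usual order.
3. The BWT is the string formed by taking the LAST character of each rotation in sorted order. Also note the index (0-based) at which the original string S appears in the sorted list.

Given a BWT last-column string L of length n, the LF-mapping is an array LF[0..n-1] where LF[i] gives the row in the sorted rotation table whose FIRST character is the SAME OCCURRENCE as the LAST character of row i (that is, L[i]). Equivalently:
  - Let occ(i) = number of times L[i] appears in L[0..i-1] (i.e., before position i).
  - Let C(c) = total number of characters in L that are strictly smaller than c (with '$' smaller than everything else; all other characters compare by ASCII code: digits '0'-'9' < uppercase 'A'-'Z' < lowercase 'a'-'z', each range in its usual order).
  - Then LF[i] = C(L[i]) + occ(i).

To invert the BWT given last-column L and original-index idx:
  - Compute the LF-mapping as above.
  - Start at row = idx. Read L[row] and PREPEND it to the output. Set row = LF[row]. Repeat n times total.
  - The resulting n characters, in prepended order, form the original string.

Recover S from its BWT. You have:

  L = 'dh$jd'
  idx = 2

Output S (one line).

Answer: djhd$

Derivation:
LF mapping: 1 3 0 4 2
Walk LF starting at row 2, prepending L[row]:
  step 1: row=2, L[2]='$', prepend. Next row=LF[2]=0
  step 2: row=0, L[0]='d', prepend. Next row=LF[0]=1
  step 3: row=1, L[1]='h', prepend. Next row=LF[1]=3
  step 4: row=3, L[3]='j', prepend. Next row=LF[3]=4
  step 5: row=4, L[4]='d', prepend. Next row=LF[4]=2
Reversed output: djhd$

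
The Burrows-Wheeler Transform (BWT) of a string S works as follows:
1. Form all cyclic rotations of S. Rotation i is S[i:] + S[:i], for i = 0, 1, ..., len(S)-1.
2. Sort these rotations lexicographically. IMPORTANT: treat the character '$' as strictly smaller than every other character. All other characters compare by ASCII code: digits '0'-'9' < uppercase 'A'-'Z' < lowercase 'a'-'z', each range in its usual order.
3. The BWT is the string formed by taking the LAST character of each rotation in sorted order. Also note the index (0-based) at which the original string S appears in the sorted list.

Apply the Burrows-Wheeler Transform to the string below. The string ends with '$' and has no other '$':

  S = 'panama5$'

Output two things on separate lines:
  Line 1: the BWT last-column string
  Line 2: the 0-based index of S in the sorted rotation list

Answer: 5amnpaa$
7

Derivation:
All 8 rotations (rotation i = S[i:]+S[:i]):
  rot[0] = panama5$
  rot[1] = anama5$p
  rot[2] = nama5$pa
  rot[3] = ama5$pan
  rot[4] = ma5$pana
  rot[5] = a5$panam
  rot[6] = 5$panama
  rot[7] = $panama5
Sorted (with $ < everything):
  sorted[0] = $panama5  (last char: '5')
  sorted[1] = 5$panama  (last char: 'a')
  sorted[2] = a5$panam  (last char: 'm')
  sorted[3] = ama5$pan  (last char: 'n')
  sorted[4] = anama5$p  (last char: 'p')
  sorted[5] = ma5$pana  (last char: 'a')
  sorted[6] = nama5$pa  (last char: 'a')
  sorted[7] = panama5$  (last char: '$')
Last column: 5amnpaa$
Original string S is at sorted index 7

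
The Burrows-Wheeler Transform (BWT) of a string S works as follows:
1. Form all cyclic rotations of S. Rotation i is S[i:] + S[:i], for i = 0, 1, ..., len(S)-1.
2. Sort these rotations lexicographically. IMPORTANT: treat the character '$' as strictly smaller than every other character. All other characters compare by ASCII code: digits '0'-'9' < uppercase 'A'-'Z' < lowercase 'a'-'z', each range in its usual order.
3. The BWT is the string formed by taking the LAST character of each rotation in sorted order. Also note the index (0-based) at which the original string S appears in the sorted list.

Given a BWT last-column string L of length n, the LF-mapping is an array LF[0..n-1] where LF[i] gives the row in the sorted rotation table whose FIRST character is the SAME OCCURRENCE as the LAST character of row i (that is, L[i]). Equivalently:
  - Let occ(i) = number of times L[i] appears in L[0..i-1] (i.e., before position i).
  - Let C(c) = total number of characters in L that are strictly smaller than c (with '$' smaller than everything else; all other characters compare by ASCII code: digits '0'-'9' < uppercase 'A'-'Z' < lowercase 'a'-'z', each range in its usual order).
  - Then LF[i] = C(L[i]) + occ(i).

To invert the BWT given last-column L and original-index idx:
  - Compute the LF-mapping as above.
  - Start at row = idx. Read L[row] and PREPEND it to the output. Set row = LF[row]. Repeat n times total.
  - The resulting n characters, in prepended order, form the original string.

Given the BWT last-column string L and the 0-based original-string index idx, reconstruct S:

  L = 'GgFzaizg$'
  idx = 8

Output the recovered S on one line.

LF mapping: 2 4 1 7 3 6 8 5 0
Walk LF starting at row 8, prepending L[row]:
  step 1: row=8, L[8]='$', prepend. Next row=LF[8]=0
  step 2: row=0, L[0]='G', prepend. Next row=LF[0]=2
  step 3: row=2, L[2]='F', prepend. Next row=LF[2]=1
  step 4: row=1, L[1]='g', prepend. Next row=LF[1]=4
  step 5: row=4, L[4]='a', prepend. Next row=LF[4]=3
  step 6: row=3, L[3]='z', prepend. Next row=LF[3]=7
  step 7: row=7, L[7]='g', prepend. Next row=LF[7]=5
  step 8: row=5, L[5]='i', prepend. Next row=LF[5]=6
  step 9: row=6, L[6]='z', prepend. Next row=LF[6]=8
Reversed output: zigzagFG$

Answer: zigzagFG$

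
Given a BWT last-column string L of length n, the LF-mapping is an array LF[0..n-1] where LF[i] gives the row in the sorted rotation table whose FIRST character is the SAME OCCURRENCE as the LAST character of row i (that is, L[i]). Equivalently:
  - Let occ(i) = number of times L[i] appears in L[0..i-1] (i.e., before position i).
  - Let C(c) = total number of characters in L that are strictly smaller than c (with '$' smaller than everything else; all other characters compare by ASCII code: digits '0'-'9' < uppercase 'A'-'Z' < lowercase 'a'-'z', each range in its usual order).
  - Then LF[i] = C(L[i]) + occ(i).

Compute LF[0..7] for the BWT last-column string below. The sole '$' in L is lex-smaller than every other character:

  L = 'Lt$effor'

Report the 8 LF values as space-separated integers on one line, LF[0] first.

Char counts: '$':1, 'L':1, 'e':1, 'f':2, 'o':1, 'r':1, 't':1
C (first-col start): C('$')=0, C('L')=1, C('e')=2, C('f')=3, C('o')=5, C('r')=6, C('t')=7
L[0]='L': occ=0, LF[0]=C('L')+0=1+0=1
L[1]='t': occ=0, LF[1]=C('t')+0=7+0=7
L[2]='$': occ=0, LF[2]=C('$')+0=0+0=0
L[3]='e': occ=0, LF[3]=C('e')+0=2+0=2
L[4]='f': occ=0, LF[4]=C('f')+0=3+0=3
L[5]='f': occ=1, LF[5]=C('f')+1=3+1=4
L[6]='o': occ=0, LF[6]=C('o')+0=5+0=5
L[7]='r': occ=0, LF[7]=C('r')+0=6+0=6

Answer: 1 7 0 2 3 4 5 6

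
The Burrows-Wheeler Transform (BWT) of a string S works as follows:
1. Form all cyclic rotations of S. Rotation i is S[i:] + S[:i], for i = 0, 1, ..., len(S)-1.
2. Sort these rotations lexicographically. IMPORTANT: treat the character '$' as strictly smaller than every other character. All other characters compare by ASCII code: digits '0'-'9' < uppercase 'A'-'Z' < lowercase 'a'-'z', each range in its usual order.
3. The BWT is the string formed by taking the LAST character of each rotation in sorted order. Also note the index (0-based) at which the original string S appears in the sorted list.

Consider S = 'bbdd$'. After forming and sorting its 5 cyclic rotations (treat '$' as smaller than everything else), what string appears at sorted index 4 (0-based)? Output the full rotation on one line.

All 5 rotations (rotation i = S[i:]+S[:i]):
  rot[0] = bbdd$
  rot[1] = bdd$b
  rot[2] = dd$bb
  rot[3] = d$bbd
  rot[4] = $bbdd
Sorted (with $ < everything):
  sorted[0] = $bbdd
  sorted[1] = bbdd$
  sorted[2] = bdd$b
  sorted[3] = d$bbd
  sorted[4] = dd$bb
sorted[4] = dd$bb

Answer: dd$bb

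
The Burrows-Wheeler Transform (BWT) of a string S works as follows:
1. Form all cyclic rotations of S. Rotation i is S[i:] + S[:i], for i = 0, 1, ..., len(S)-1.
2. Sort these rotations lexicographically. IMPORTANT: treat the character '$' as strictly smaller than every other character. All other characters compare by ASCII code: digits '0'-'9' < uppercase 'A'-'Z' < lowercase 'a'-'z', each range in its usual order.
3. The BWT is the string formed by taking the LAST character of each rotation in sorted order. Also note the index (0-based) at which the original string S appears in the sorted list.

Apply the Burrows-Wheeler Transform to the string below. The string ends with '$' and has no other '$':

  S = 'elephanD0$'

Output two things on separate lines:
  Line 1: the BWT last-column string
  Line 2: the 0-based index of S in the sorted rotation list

Answer: 0Dnh$lpeae
4

Derivation:
All 10 rotations (rotation i = S[i:]+S[:i]):
  rot[0] = elephanD0$
  rot[1] = lephanD0$e
  rot[2] = ephanD0$el
  rot[3] = phanD0$ele
  rot[4] = hanD0$elep
  rot[5] = anD0$eleph
  rot[6] = nD0$elepha
  rot[7] = D0$elephan
  rot[8] = 0$elephanD
  rot[9] = $elephanD0
Sorted (with $ < everything):
  sorted[0] = $elephanD0  (last char: '0')
  sorted[1] = 0$elephanD  (last char: 'D')
  sorted[2] = D0$elephan  (last char: 'n')
  sorted[3] = anD0$eleph  (last char: 'h')
  sorted[4] = elephanD0$  (last char: '$')
  sorted[5] = ephanD0$el  (last char: 'l')
  sorted[6] = hanD0$elep  (last char: 'p')
  sorted[7] = lephanD0$e  (last char: 'e')
  sorted[8] = nD0$elepha  (last char: 'a')
  sorted[9] = phanD0$ele  (last char: 'e')
Last column: 0Dnh$lpeae
Original string S is at sorted index 4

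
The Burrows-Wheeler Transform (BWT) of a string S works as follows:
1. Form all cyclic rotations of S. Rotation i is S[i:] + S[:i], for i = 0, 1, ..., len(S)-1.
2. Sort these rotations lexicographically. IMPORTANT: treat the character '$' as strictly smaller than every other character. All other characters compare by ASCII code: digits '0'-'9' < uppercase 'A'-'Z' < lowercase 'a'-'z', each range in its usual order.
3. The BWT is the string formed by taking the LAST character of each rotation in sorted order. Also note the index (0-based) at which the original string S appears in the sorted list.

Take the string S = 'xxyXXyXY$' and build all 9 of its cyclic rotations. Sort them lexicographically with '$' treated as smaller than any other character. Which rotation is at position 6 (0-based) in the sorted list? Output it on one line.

All 9 rotations (rotation i = S[i:]+S[:i]):
  rot[0] = xxyXXyXY$
  rot[1] = xyXXyXY$x
  rot[2] = yXXyXY$xx
  rot[3] = XXyXY$xxy
  rot[4] = XyXY$xxyX
  rot[5] = yXY$xxyXX
  rot[6] = XY$xxyXXy
  rot[7] = Y$xxyXXyX
  rot[8] = $xxyXXyXY
Sorted (with $ < everything):
  sorted[0] = $xxyXXyXY
  sorted[1] = XXyXY$xxy
  sorted[2] = XY$xxyXXy
  sorted[3] = XyXY$xxyX
  sorted[4] = Y$xxyXXyX
  sorted[5] = xxyXXyXY$
  sorted[6] = xyXXyXY$x
  sorted[7] = yXXyXY$xx
  sorted[8] = yXY$xxyXX
sorted[6] = xyXXyXY$x

Answer: xyXXyXY$x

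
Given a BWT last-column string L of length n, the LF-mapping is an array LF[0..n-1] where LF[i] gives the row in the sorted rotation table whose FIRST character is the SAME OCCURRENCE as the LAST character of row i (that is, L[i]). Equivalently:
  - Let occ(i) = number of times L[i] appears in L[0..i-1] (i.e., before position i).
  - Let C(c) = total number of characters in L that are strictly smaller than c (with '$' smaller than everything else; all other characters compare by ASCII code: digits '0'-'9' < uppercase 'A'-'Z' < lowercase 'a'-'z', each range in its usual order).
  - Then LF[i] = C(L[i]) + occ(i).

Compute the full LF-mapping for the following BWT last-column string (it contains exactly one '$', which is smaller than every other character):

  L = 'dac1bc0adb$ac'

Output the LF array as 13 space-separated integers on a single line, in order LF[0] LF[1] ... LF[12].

Char counts: '$':1, '0':1, '1':1, 'a':3, 'b':2, 'c':3, 'd':2
C (first-col start): C('$')=0, C('0')=1, C('1')=2, C('a')=3, C('b')=6, C('c')=8, C('d')=11
L[0]='d': occ=0, LF[0]=C('d')+0=11+0=11
L[1]='a': occ=0, LF[1]=C('a')+0=3+0=3
L[2]='c': occ=0, LF[2]=C('c')+0=8+0=8
L[3]='1': occ=0, LF[3]=C('1')+0=2+0=2
L[4]='b': occ=0, LF[4]=C('b')+0=6+0=6
L[5]='c': occ=1, LF[5]=C('c')+1=8+1=9
L[6]='0': occ=0, LF[6]=C('0')+0=1+0=1
L[7]='a': occ=1, LF[7]=C('a')+1=3+1=4
L[8]='d': occ=1, LF[8]=C('d')+1=11+1=12
L[9]='b': occ=1, LF[9]=C('b')+1=6+1=7
L[10]='$': occ=0, LF[10]=C('$')+0=0+0=0
L[11]='a': occ=2, LF[11]=C('a')+2=3+2=5
L[12]='c': occ=2, LF[12]=C('c')+2=8+2=10

Answer: 11 3 8 2 6 9 1 4 12 7 0 5 10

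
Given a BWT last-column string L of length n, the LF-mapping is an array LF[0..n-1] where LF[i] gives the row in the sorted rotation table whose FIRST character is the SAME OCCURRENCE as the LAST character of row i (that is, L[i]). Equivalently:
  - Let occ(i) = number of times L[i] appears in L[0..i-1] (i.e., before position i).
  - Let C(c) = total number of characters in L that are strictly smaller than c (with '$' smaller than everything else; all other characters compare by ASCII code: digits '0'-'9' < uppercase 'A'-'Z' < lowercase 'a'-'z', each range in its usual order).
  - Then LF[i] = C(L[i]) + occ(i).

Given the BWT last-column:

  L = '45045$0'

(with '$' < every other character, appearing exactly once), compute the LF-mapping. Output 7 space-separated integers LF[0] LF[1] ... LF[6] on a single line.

Char counts: '$':1, '0':2, '4':2, '5':2
C (first-col start): C('$')=0, C('0')=1, C('4')=3, C('5')=5
L[0]='4': occ=0, LF[0]=C('4')+0=3+0=3
L[1]='5': occ=0, LF[1]=C('5')+0=5+0=5
L[2]='0': occ=0, LF[2]=C('0')+0=1+0=1
L[3]='4': occ=1, LF[3]=C('4')+1=3+1=4
L[4]='5': occ=1, LF[4]=C('5')+1=5+1=6
L[5]='$': occ=0, LF[5]=C('$')+0=0+0=0
L[6]='0': occ=1, LF[6]=C('0')+1=1+1=2

Answer: 3 5 1 4 6 0 2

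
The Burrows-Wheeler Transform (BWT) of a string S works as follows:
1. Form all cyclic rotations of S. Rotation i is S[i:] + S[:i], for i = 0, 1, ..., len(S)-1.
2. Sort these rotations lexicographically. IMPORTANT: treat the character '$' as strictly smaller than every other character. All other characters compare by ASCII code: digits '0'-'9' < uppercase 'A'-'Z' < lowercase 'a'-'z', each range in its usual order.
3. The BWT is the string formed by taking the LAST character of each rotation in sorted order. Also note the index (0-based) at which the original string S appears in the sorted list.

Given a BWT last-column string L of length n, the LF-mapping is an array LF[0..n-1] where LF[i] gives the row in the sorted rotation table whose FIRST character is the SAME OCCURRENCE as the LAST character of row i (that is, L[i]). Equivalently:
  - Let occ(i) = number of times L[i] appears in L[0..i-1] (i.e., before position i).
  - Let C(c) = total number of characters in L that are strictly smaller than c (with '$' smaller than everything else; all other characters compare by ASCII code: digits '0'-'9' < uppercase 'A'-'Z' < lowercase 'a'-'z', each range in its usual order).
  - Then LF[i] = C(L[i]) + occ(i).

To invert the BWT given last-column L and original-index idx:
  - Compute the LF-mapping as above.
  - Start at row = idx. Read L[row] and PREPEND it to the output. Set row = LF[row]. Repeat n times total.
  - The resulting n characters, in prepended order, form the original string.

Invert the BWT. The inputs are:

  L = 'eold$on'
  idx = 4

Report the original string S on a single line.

LF mapping: 2 5 3 1 0 6 4
Walk LF starting at row 4, prepending L[row]:
  step 1: row=4, L[4]='$', prepend. Next row=LF[4]=0
  step 2: row=0, L[0]='e', prepend. Next row=LF[0]=2
  step 3: row=2, L[2]='l', prepend. Next row=LF[2]=3
  step 4: row=3, L[3]='d', prepend. Next row=LF[3]=1
  step 5: row=1, L[1]='o', prepend. Next row=LF[1]=5
  step 6: row=5, L[5]='o', prepend. Next row=LF[5]=6
  step 7: row=6, L[6]='n', prepend. Next row=LF[6]=4
Reversed output: noodle$

Answer: noodle$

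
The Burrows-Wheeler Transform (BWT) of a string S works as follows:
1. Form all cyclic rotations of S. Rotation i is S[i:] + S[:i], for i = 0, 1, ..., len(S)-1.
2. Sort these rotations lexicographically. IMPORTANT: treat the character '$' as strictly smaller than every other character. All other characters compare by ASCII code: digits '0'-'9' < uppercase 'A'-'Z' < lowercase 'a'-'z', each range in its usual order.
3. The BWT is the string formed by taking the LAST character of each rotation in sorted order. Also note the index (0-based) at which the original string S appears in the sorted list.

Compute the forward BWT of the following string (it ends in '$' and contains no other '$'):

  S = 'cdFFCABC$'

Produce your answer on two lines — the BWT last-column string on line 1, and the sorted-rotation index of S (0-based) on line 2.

Answer: CCABFFd$c
7

Derivation:
All 9 rotations (rotation i = S[i:]+S[:i]):
  rot[0] = cdFFCABC$
  rot[1] = dFFCABC$c
  rot[2] = FFCABC$cd
  rot[3] = FCABC$cdF
  rot[4] = CABC$cdFF
  rot[5] = ABC$cdFFC
  rot[6] = BC$cdFFCA
  rot[7] = C$cdFFCAB
  rot[8] = $cdFFCABC
Sorted (with $ < everything):
  sorted[0] = $cdFFCABC  (last char: 'C')
  sorted[1] = ABC$cdFFC  (last char: 'C')
  sorted[2] = BC$cdFFCA  (last char: 'A')
  sorted[3] = C$cdFFCAB  (last char: 'B')
  sorted[4] = CABC$cdFF  (last char: 'F')
  sorted[5] = FCABC$cdF  (last char: 'F')
  sorted[6] = FFCABC$cd  (last char: 'd')
  sorted[7] = cdFFCABC$  (last char: '$')
  sorted[8] = dFFCABC$c  (last char: 'c')
Last column: CCABFFd$c
Original string S is at sorted index 7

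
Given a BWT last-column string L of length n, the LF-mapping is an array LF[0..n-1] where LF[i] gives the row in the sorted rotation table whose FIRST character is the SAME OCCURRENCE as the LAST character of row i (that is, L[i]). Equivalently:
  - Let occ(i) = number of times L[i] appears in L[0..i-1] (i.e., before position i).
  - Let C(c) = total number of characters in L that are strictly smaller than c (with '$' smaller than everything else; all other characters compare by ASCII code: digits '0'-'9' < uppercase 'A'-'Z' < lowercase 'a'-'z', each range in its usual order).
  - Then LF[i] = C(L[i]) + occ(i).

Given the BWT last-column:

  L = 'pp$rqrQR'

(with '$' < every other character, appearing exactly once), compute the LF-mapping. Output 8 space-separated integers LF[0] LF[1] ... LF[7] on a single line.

Char counts: '$':1, 'Q':1, 'R':1, 'p':2, 'q':1, 'r':2
C (first-col start): C('$')=0, C('Q')=1, C('R')=2, C('p')=3, C('q')=5, C('r')=6
L[0]='p': occ=0, LF[0]=C('p')+0=3+0=3
L[1]='p': occ=1, LF[1]=C('p')+1=3+1=4
L[2]='$': occ=0, LF[2]=C('$')+0=0+0=0
L[3]='r': occ=0, LF[3]=C('r')+0=6+0=6
L[4]='q': occ=0, LF[4]=C('q')+0=5+0=5
L[5]='r': occ=1, LF[5]=C('r')+1=6+1=7
L[6]='Q': occ=0, LF[6]=C('Q')+0=1+0=1
L[7]='R': occ=0, LF[7]=C('R')+0=2+0=2

Answer: 3 4 0 6 5 7 1 2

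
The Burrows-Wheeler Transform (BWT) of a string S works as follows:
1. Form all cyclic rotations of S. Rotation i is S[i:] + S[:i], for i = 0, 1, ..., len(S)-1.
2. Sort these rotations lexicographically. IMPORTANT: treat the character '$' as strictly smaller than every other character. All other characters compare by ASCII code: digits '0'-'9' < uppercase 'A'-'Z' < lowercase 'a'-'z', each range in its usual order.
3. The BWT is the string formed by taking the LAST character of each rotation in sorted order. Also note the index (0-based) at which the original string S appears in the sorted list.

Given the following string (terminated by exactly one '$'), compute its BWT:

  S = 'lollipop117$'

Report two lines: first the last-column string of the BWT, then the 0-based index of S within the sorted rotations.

Answer: 7p11llo$lpoi
7

Derivation:
All 12 rotations (rotation i = S[i:]+S[:i]):
  rot[0] = lollipop117$
  rot[1] = ollipop117$l
  rot[2] = llipop117$lo
  rot[3] = lipop117$lol
  rot[4] = ipop117$loll
  rot[5] = pop117$lolli
  rot[6] = op117$lollip
  rot[7] = p117$lollipo
  rot[8] = 117$lollipop
  rot[9] = 17$lollipop1
  rot[10] = 7$lollipop11
  rot[11] = $lollipop117
Sorted (with $ < everything):
  sorted[0] = $lollipop117  (last char: '7')
  sorted[1] = 117$lollipop  (last char: 'p')
  sorted[2] = 17$lollipop1  (last char: '1')
  sorted[3] = 7$lollipop11  (last char: '1')
  sorted[4] = ipop117$loll  (last char: 'l')
  sorted[5] = lipop117$lol  (last char: 'l')
  sorted[6] = llipop117$lo  (last char: 'o')
  sorted[7] = lollipop117$  (last char: '$')
  sorted[8] = ollipop117$l  (last char: 'l')
  sorted[9] = op117$lollip  (last char: 'p')
  sorted[10] = p117$lollipo  (last char: 'o')
  sorted[11] = pop117$lolli  (last char: 'i')
Last column: 7p11llo$lpoi
Original string S is at sorted index 7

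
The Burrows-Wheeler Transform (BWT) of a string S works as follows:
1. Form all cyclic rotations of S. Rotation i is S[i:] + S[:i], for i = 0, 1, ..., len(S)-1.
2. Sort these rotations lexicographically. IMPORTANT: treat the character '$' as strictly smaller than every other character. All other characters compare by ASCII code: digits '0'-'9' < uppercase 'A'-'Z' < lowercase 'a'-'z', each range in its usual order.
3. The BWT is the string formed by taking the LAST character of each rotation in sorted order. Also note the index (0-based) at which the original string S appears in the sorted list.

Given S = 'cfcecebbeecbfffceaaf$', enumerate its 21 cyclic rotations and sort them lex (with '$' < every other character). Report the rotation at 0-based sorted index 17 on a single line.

Answer: fceaaf$cfcecebbeecbff

Derivation:
All 21 rotations (rotation i = S[i:]+S[:i]):
  rot[0] = cfcecebbeecbfffceaaf$
  rot[1] = fcecebbeecbfffceaaf$c
  rot[2] = cecebbeecbfffceaaf$cf
  rot[3] = ecebbeecbfffceaaf$cfc
  rot[4] = cebbeecbfffceaaf$cfce
  rot[5] = ebbeecbfffceaaf$cfcec
  rot[6] = bbeecbfffceaaf$cfcece
  rot[7] = beecbfffceaaf$cfceceb
  rot[8] = eecbfffceaaf$cfcecebb
  rot[9] = ecbfffceaaf$cfcecebbe
  rot[10] = cbfffceaaf$cfcecebbee
  rot[11] = bfffceaaf$cfcecebbeec
  rot[12] = fffceaaf$cfcecebbeecb
  rot[13] = ffceaaf$cfcecebbeecbf
  rot[14] = fceaaf$cfcecebbeecbff
  rot[15] = ceaaf$cfcecebbeecbfff
  rot[16] = eaaf$cfcecebbeecbfffc
  rot[17] = aaf$cfcecebbeecbfffce
  rot[18] = af$cfcecebbeecbfffcea
  rot[19] = f$cfcecebbeecbfffceaa
  rot[20] = $cfcecebbeecbfffceaaf
Sorted (with $ < everything):
  sorted[0] = $cfcecebbeecbfffceaaf
  sorted[1] = aaf$cfcecebbeecbfffce
  sorted[2] = af$cfcecebbeecbfffcea
  sorted[3] = bbeecbfffceaaf$cfcece
  sorted[4] = beecbfffceaaf$cfceceb
  sorted[5] = bfffceaaf$cfcecebbeec
  sorted[6] = cbfffceaaf$cfcecebbee
  sorted[7] = ceaaf$cfcecebbeecbfff
  sorted[8] = cebbeecbfffceaaf$cfce
  sorted[9] = cecebbeecbfffceaaf$cf
  sorted[10] = cfcecebbeecbfffceaaf$
  sorted[11] = eaaf$cfcecebbeecbfffc
  sorted[12] = ebbeecbfffceaaf$cfcec
  sorted[13] = ecbfffceaaf$cfcecebbe
  sorted[14] = ecebbeecbfffceaaf$cfc
  sorted[15] = eecbfffceaaf$cfcecebb
  sorted[16] = f$cfcecebbeecbfffceaa
  sorted[17] = fceaaf$cfcecebbeecbff
  sorted[18] = fcecebbeecbfffceaaf$c
  sorted[19] = ffceaaf$cfcecebbeecbf
  sorted[20] = fffceaaf$cfcecebbeecb
sorted[17] = fceaaf$cfcecebbeecbff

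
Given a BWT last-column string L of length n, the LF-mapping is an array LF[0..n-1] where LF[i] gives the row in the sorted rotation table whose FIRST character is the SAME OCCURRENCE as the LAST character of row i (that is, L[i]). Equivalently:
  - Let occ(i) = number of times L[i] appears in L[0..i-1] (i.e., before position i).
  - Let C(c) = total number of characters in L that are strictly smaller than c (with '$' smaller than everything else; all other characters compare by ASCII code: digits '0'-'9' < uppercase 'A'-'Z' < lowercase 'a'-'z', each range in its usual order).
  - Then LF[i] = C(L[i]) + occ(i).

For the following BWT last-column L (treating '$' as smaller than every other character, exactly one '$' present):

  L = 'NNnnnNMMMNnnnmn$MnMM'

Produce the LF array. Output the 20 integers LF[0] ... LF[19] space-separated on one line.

Char counts: '$':1, 'M':6, 'N':4, 'm':1, 'n':8
C (first-col start): C('$')=0, C('M')=1, C('N')=7, C('m')=11, C('n')=12
L[0]='N': occ=0, LF[0]=C('N')+0=7+0=7
L[1]='N': occ=1, LF[1]=C('N')+1=7+1=8
L[2]='n': occ=0, LF[2]=C('n')+0=12+0=12
L[3]='n': occ=1, LF[3]=C('n')+1=12+1=13
L[4]='n': occ=2, LF[4]=C('n')+2=12+2=14
L[5]='N': occ=2, LF[5]=C('N')+2=7+2=9
L[6]='M': occ=0, LF[6]=C('M')+0=1+0=1
L[7]='M': occ=1, LF[7]=C('M')+1=1+1=2
L[8]='M': occ=2, LF[8]=C('M')+2=1+2=3
L[9]='N': occ=3, LF[9]=C('N')+3=7+3=10
L[10]='n': occ=3, LF[10]=C('n')+3=12+3=15
L[11]='n': occ=4, LF[11]=C('n')+4=12+4=16
L[12]='n': occ=5, LF[12]=C('n')+5=12+5=17
L[13]='m': occ=0, LF[13]=C('m')+0=11+0=11
L[14]='n': occ=6, LF[14]=C('n')+6=12+6=18
L[15]='$': occ=0, LF[15]=C('$')+0=0+0=0
L[16]='M': occ=3, LF[16]=C('M')+3=1+3=4
L[17]='n': occ=7, LF[17]=C('n')+7=12+7=19
L[18]='M': occ=4, LF[18]=C('M')+4=1+4=5
L[19]='M': occ=5, LF[19]=C('M')+5=1+5=6

Answer: 7 8 12 13 14 9 1 2 3 10 15 16 17 11 18 0 4 19 5 6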